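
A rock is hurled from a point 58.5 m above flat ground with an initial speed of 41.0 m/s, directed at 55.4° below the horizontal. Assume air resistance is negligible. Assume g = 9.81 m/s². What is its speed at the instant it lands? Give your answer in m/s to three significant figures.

vₓ = 41.00 cos 55.4° = 23.28 m/s; v_y0 = −33.75 m/s (downward).
Vertical motion (up positive, ground at y = 0): 4.905 t² − (−33.75) t − 58.5 = 0, so t = (−33.75 + √(33.75² + 2·9.81·58.5)) / 9.81 = (−33.75 + 47.82) / 9.81 = 1.434 s.
Vertical velocity at impact: v_y = v_y0 − g t = −33.75 − 9.81 × 1.434 = −47.82 m/s.
Speed: |v| = √(vₓ² + v_y²) = √(23.28² + 47.82²) = 53.19 m/s.

53.2 m/s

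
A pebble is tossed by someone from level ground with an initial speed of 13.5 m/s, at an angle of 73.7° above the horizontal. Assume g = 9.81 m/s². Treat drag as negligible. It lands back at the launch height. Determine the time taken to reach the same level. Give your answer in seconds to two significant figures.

2.6 s

Horizontal component vₓ = 13.50 cos 73.7° = 3.789 m/s; vertical v_y0 = 13.50 sin 73.7° = 12.96 m/s.
It returns to y = 0 when t = 2 v_y0 / g = 2(12.96)/9.81 = 2.642 s.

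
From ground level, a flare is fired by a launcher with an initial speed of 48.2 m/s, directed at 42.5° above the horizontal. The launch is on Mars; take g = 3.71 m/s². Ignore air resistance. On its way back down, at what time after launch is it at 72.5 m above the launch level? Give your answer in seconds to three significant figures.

vₓ = 48.20 cos 42.5° = 35.54 m/s; v_y0 = 48.20 sin 42.5° = 32.56 m/s.
Height y(t) = 32.56 t − 1.855 t² = 72.5 gives 1.855 t² − 32.56 t + 72.5 = 0.
Quadratic formula: t = (32.56 ± √522.43) / 3.71 = (32.56 ± 22.86) / 3.71 → t = 2.616 s or 14.94 s.
The descending-branch root is 14.94 s.

14.9 s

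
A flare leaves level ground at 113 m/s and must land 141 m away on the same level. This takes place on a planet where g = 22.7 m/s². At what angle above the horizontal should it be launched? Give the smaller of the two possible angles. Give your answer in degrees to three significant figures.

From R = (v₀²/g) sin 2θ: sin 2θ = 22.7 × 141 / 12769 = 0.2507.
2θ = 14.52° or 180° − 14.52° = 165.5°, so θ = 7.258° or 82.74°.
The smaller angle is 7.258°.

7.26°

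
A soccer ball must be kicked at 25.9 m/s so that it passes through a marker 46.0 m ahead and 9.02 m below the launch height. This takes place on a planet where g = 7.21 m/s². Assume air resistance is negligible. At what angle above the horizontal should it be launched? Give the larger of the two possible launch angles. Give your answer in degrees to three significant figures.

75.9°

Trajectory: y = x tanθ − g x² (1 + tan²θ)/(2v₀²). With x = 46.0, y = −9.02, v₀ = 25.9, g = 7.21:
11.37 tan²θ − 46.0 tanθ + (2.352) = 0.
tanθ = [46.0 ± √(46.0² − 4 × 11.37 × (2.352))] / (2 × 11.37) = (46.0 ± 44.82) / 22.74, giving tanθ = 0.05178 or 3.993.
θ = 2.964° or 75.94°; the larger is 75.94°.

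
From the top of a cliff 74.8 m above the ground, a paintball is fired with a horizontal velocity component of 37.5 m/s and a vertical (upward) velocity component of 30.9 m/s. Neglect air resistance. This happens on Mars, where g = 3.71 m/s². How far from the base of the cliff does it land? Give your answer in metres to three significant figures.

705 m

With up positive and y = 0 at the ground: y(t) = 74.8 + (30.90) t − 1.855 t². Setting y = 0 and taking the positive root: t = [30.90 + √(30.90² + 2·3.71·74.8)] / 3.71 = (30.90 + 38.86) / 3.71 = 18.80 s.
Horizontal distance: R = vₓ t = 37.50 × 18.80 = 705.1 m.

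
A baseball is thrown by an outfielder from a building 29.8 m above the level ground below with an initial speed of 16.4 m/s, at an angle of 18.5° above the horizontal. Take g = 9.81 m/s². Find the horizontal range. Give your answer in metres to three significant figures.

vₓ = 16.40 cos 18.5° = 15.55 m/s; v_y0 = 16.40 sin 18.5° = 5.204 m/s.
With up positive and y = 0 at the ground: y(t) = 29.8 + (5.204) t − 4.905 t². Setting y = 0 and taking the positive root: t = [5.204 + √(5.204² + 2·9.81·29.8)] / 9.81 = (5.204 + 24.73) / 9.81 = 3.052 s.
Horizontal distance: R = vₓ t = 15.55 × 3.052 = 47.46 m.

47.5 m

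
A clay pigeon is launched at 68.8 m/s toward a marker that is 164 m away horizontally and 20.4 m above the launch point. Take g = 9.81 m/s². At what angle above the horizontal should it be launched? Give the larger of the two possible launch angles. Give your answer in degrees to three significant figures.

Trajectory: y = x tanθ − g x² (1 + tan²θ)/(2v₀²). With x = 164, y = 20.4, v₀ = 68.8, g = 9.81:
27.87 tan²θ − 164 tanθ + (48.27) = 0.
tanθ = [164 ± √(164² − 4 × 27.87 × (48.27))] / (2 × 27.87) = (164 ± 146.7) / 55.74, giving tanθ = 0.3107 or 5.574.
θ = 17.26° or 79.83°; the larger is 79.83°.

79.8°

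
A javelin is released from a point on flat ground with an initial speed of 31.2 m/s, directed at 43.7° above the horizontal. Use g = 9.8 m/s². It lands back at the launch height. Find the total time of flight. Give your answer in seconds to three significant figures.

4.40 s

Horizontal component vₓ = 31.20 cos 43.7° = 22.56 m/s; vertical v_y0 = 31.20 sin 43.7° = 21.56 m/s.
Landing at launch height ⇒ T = 2 v_y0 / g = 2 × 21.56 / 9.80 = 4.399 s.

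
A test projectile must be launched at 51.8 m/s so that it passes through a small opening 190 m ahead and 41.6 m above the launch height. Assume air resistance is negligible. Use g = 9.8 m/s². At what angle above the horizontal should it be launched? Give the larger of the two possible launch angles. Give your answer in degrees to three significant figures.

Trajectory: y = x tanθ − g x² (1 + tan²θ)/(2v₀²). With x = 190, y = 41.6, v₀ = 51.8, g = 9.80:
65.92 tan²θ − 190 tanθ + (107.5) = 0.
tanθ = [190 ± √(190² − 4 × 65.92 × (107.5))] / (2 × 65.92) = (190 ± 88.01) / 131.8, giving tanθ = 0.7735 or 2.109.
θ = 37.72° or 64.63°; the larger is 64.63°.

64.6°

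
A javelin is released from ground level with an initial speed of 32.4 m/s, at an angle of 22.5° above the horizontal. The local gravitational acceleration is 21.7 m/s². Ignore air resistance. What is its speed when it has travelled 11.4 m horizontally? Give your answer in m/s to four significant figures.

30.22 m/s

Components: vₓ = 32.40 cos 22.5° = 29.93 m/s, v_y0 = 32.40 sin 22.5° = 12.40 m/s.
At x = 11.4 m, t = x/vₓ = 11.4/29.93 = 0.3808 s.
Vertical velocity there: v_y = v_y0 − g t = 12.40 − 21.7 × 0.3808 = 4.135 m/s.
Speed: √(vₓ² + v_y²) = √(29.93² + 4.135²) = 30.22 m/s.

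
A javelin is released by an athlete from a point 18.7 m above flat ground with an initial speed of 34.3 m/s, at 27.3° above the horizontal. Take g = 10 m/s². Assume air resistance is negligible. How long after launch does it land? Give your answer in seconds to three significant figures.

Components: vₓ = 34.30 cos 27.3° = 30.48 m/s, v_y0 = 34.30 sin 27.3° = 15.73 m/s.
With up positive and y = 0 at the ground: y(t) = 18.7 + (15.73) t − 5.000 t². Setting y = 0 and taking the positive root: t = [15.73 + √(15.73² + 2·10.0·18.7)] / 10.0 = (15.73 + 24.93) / 10.0 = 4.066 s.

4.07 s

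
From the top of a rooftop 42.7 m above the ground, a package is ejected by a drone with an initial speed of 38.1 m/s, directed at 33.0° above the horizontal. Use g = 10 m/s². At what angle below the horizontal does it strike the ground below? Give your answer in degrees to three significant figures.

Horizontal component vₓ = 38.10 cos 33.0° = 31.95 m/s; vertical v_y0 = 38.10 sin 33.0° = 20.75 m/s.
With up positive and y = 0 at the ground: y(t) = 42.7 + (20.75) t − 5.000 t². Setting y = 0 and taking the positive root: t = [20.75 + √(20.75² + 2·10.0·42.7)] / 10.0 = (20.75 + 35.84) / 10.0 = 5.659 s.
At impact: v_y = v_y0 − g t = −35.84 m/s; vₓ = 31.95 m/s.
Angle below horizontal: arctan(|v_y|/vₓ) = arctan(35.84/31.95) = 48.28°.

48.3°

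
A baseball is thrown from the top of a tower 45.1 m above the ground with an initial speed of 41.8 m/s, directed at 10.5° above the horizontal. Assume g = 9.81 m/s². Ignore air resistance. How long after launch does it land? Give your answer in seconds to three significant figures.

3.91 s

Horizontal component vₓ = 41.80 cos 10.5° = 41.10 m/s; vertical v_y0 = 41.80 sin 10.5° = 7.617 m/s.
The projectile lands when y = 45.1 + (7.617) t − ½·9.81·t² = 0. Positive root: t = (7.617 + √(7.617² + 2·9.81·45.1)) / 9.81 = (7.617 + 30.71) / 9.81 = 3.907 s.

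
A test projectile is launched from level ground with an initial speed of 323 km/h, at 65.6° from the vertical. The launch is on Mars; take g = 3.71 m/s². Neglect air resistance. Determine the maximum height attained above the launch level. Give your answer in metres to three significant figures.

Convert: 323 km/h = 323/3.6 = 89.72 m/s.
vₓ = 89.72 sin 65.6° = 81.71 m/s; v_y0 = 89.72 cos 65.6° = 37.06 m/s.
Maximum height: H = v_y0² / (2g) = 37.06² / (2 × 3.71) = 185.1 m.

185 m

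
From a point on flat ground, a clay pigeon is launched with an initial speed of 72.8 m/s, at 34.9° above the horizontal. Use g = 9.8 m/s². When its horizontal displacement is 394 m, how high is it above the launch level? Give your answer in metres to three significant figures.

Resolve: vₓ = 72.80 cos 34.9° = 59.71 m/s and v_y0 = 72.80 sin 34.9° = 41.65 m/s.
At x = 394 m, t = x/vₓ = 394/59.71 = 6.599 s.
Height: y = v_y0 t − ½ g t² = 41.65 × 6.599 − 4.900 × 6.599² = 274.9 − 213.4 = 61.49 m.

61.5 m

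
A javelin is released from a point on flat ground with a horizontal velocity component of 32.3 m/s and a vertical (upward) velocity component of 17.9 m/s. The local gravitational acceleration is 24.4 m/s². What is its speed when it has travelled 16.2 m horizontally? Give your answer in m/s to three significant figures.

32.8 m/s

Time to reach x = 16.2 m: t = x/vₓ = 16.2/32.30 = 0.5015 s.
Vertical velocity there: v_y = v_y0 − g t = 17.90 − 24.4 × 0.5015 = 5.662 m/s.
Speed: √(vₓ² + v_y²) = √(32.30² + 5.662²) = 32.79 m/s.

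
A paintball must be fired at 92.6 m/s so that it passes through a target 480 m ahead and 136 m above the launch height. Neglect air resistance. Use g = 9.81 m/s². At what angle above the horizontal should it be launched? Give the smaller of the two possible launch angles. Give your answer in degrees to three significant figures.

Trajectory: y = x tanθ − g x² (1 + tan²θ)/(2v₀²). With x = 480, y = 136, v₀ = 92.6, g = 9.81:
131.8 tan²θ − 480 tanθ + (267.8) = 0.
tanθ = [480 ± √(480² − 4 × 131.8 × (267.8))] / (2 × 131.8) = (480 ± 298.7) / 263.6, giving tanθ = 0.6878 or 2.954.
θ = 34.52° or 71.30°; the smaller is 34.52°.

34.5°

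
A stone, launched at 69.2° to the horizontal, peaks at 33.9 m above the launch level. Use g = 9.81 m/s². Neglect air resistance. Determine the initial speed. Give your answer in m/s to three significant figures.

27.6 m/s

At the peak v_y = 0, so v_y0 = √(2gH) = √(2 × 9.81 × 33.9) = 25.79 m/s.
v_y0 = v₀ sin θ ⇒ v₀ = 25.79 / sin 69.2° = 27.59 m/s.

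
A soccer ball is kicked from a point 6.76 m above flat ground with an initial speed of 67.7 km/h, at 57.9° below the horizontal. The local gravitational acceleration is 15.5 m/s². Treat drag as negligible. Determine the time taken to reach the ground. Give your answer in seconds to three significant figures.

Convert: 67.7 km/h = 67.7/3.6 = 18.81 m/s.
Resolve: vₓ = 18.81 cos 57.9° = 9.993 m/s and v_y0 = −15.93 m/s (downward).
Vertical motion (up positive, ground at y = 0): 7.750 t² − (−15.93) t − 6.76 = 0, so t = (−15.93 + √(15.93² + 2·15.5·6.76)) / 15.5 = (−15.93 + 21.53) / 15.5 = 0.3610 s.

0.361 s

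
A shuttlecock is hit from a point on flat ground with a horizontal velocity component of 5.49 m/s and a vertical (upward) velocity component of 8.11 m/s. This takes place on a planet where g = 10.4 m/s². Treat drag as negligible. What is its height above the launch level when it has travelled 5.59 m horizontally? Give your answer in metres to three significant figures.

2.87 m

Time to reach x = 5.59 m: t = x/vₓ = 5.59/5.490 = 1.018 s.
Height: y = v_y0 t − ½ g t² = 8.110 × 1.018 − 5.200 × 1.018² = 8.258 − 5.391 = 2.867 m.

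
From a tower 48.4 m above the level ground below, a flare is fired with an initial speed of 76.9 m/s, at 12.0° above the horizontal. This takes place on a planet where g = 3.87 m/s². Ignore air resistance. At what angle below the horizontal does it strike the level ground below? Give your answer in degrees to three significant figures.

18.5°

Horizontal component vₓ = 76.90 cos 12.0° = 75.22 m/s; vertical v_y0 = 76.90 sin 12.0° = 15.99 m/s.
With up positive and y = 0 at the ground: y(t) = 48.4 + (15.99) t − 1.935 t². Setting y = 0 and taking the positive root: t = [15.99 + √(15.99² + 2·3.87·48.4)] / 3.87 = (15.99 + 25.10) / 3.87 = 10.62 s.
At impact: v_y = v_y0 − g t = −25.10 m/s; vₓ = 75.22 m/s.
Angle below horizontal: arctan(|v_y|/vₓ) = arctan(25.10/75.22) = 18.46°.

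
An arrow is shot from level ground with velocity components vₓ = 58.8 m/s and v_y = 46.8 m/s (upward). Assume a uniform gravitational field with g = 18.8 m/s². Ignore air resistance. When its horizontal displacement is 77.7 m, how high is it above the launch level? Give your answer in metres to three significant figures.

45.4 m

Time to reach x = 77.7 m: t = x/vₓ = 77.7/58.80 = 1.321 s.
Height: y = v_y0 t − ½ g t² = 46.80 × 1.321 − 9.400 × 1.321² = 61.84 − 16.41 = 45.43 m.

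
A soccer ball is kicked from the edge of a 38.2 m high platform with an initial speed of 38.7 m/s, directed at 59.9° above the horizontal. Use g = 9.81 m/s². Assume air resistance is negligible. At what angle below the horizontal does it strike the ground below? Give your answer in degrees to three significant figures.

Resolve: vₓ = 38.70 cos 59.9° = 19.41 m/s and v_y0 = 38.70 sin 59.9° = 33.48 m/s.
The projectile lands when y = 38.2 + (33.48) t − ½·9.81·t² = 0. Positive root: t = (33.48 + √(33.48² + 2·9.81·38.2)) / 9.81 = (33.48 + 43.25) / 9.81 = 7.822 s.
At impact: v_y = v_y0 − g t = −43.25 m/s; vₓ = 19.41 m/s.
Angle below horizontal: arctan(|v_y|/vₓ) = arctan(43.25/19.41) = 65.83°.

65.8°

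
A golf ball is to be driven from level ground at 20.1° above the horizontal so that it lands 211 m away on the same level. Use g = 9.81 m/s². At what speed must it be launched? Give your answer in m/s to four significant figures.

56.63 m/s

From R = (v₀² / g) sin 2θ: v₀ = √(gR / sin 2θ).
v₀ = √(9.81 × 211 / sin 40.20°) = √(2070 / 0.6455) = √3206.9 = 56.63 m/s.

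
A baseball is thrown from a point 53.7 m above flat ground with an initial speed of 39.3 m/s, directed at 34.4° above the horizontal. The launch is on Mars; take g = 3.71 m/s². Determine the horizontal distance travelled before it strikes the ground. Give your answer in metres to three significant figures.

455 m

Components: vₓ = 39.30 cos 34.4° = 32.43 m/s, v_y0 = 39.30 sin 34.4° = 22.20 m/s.
Vertical motion (up positive, ground at y = 0): 1.855 t² − (22.20) t − 53.7 = 0, so t = (22.20 + √(22.20² + 2·3.71·53.7)) / 3.71 = (22.20 + 29.86) / 3.71 = 14.03 s.
Horizontal distance: R = vₓ t = 32.43 × 14.03 = 455.0 m.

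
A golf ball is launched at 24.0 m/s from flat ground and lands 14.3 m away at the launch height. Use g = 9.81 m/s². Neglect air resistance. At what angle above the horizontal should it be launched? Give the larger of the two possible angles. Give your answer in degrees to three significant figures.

R = v₀² sin 2θ / g gives sin 2θ = gR/v₀² = 9.81·14.3/24.0² = 0.2435.
2θ = 14.10° or 180° − 14.10° = 165.9°, so θ = 7.048° or 82.95°.
The larger angle is 82.95°.

83.0°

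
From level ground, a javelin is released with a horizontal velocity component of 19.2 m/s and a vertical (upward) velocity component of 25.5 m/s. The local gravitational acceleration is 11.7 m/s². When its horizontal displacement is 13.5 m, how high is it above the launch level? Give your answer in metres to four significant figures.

15.04 m

x = vₓ t ⇒ t = 13.5/19.20 = 0.7031 s.
Height: y = v_y0 t − ½ g t² = 25.50 × 0.7031 − 5.850 × 0.7031² = 17.93 − 2.892 = 15.04 m.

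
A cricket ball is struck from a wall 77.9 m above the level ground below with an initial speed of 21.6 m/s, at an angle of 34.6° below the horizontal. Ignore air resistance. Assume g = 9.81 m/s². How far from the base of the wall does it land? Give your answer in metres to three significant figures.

vₓ = 21.60 cos 34.6° = 17.78 m/s; v_y0 = −12.27 m/s (downward).
With up positive and y = 0 at the ground: y(t) = 77.9 + (−12.27) t − 4.905 t². Setting y = 0 and taking the positive root: t = [−12.27 + √(12.27² + 2·9.81·77.9)] / 9.81 = (−12.27 + 40.97) / 9.81 = 2.926 s.
Horizontal distance: R = vₓ t = 17.78 × 2.926 = 52.03 m.

52.0 m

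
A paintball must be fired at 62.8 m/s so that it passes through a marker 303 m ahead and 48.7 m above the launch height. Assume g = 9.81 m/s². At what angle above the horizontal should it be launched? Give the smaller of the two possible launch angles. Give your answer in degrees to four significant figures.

36.83°

Trajectory: y = x tanθ − g x² (1 + tan²θ)/(2v₀²). With x = 303, y = 48.7, v₀ = 62.8, g = 9.81:
114.2 tan²θ − 303 tanθ + (162.9) = 0.
tanθ = [303 ± √(303² − 4 × 114.2 × (162.9))] / (2 × 114.2) = (303 ± 132.0) / 228.4, giving tanθ = 0.7490 or 1.905.
θ = 36.83° or 62.30°; the smaller is 36.83°.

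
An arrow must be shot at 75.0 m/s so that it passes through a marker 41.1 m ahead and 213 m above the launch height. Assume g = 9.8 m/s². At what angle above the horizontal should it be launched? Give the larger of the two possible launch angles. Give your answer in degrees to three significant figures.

87.3°

Trajectory: y = x tanθ − g x² (1 + tan²θ)/(2v₀²). With x = 41.1, y = 213, v₀ = 75.0, g = 9.80:
1.471 tan²θ − 41.1 tanθ + (214.5) = 0.
tanθ = [41.1 ± √(41.1² − 4 × 1.471 × (214.5))] / (2 × 1.471) = (41.1 ± 20.66) / 2.943, giving tanθ = 6.945 or 20.99.
θ = 81.81° or 87.27°; the larger is 87.27°.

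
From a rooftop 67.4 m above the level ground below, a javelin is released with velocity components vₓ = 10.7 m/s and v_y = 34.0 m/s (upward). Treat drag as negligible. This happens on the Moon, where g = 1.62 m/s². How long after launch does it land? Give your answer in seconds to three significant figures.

43.9 s

Vertical motion (up positive, ground at y = 0): 0.8100 t² − (34.00) t − 67.4 = 0, so t = (34.00 + √(34.00² + 2·1.62·67.4)) / 1.62 = (34.00 + 37.07) / 1.62 = 43.87 s.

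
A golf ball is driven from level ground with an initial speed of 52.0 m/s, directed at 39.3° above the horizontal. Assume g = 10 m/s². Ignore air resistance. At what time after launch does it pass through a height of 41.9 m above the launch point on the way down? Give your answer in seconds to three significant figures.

4.86 s

vₓ = 52.00 cos 39.3° = 40.24 m/s; v_y0 = 52.00 sin 39.3° = 32.94 m/s.
Height y(t) = 32.94 t − 5.000 t² = 41.9 gives 5.000 t² − 32.94 t + 41.9 = 0.
t = [32.94 ± √(32.94² − 2·10.0·41.9)] / 10.0 = (32.94 ± 15.71) / 10.0, so t = 1.723 s or t = 4.864 s.
The descending-branch root is 4.864 s.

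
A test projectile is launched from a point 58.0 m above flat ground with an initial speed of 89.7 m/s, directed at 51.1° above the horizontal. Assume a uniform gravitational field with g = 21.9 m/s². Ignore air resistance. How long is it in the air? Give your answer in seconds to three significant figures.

Components: vₓ = 89.70 cos 51.1° = 56.33 m/s, v_y0 = 89.70 sin 51.1° = 69.81 m/s.
The projectile lands when y = 58.0 + (69.81) t − ½·21.9·t² = 0. Positive root: t = (69.81 + √(69.81² + 2·21.9·58.0)) / 21.9 = (69.81 + 86.10) / 21.9 = 7.119 s.

7.12 s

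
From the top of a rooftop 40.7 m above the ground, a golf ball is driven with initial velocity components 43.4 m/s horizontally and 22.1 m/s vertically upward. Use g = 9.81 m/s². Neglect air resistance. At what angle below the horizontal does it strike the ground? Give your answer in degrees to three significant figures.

With up positive and y = 0 at the ground: y(t) = 40.7 + (22.10) t − 4.905 t². Setting y = 0 and taking the positive root: t = [22.10 + √(22.10² + 2·9.81·40.7)] / 9.81 = (22.10 + 35.87) / 9.81 = 5.910 s.
At impact: v_y = v_y0 − g t = −35.87 m/s; vₓ = 43.40 m/s.
Angle below horizontal: arctan(|v_y|/vₓ) = arctan(35.87/43.40) = 39.58°.

39.6°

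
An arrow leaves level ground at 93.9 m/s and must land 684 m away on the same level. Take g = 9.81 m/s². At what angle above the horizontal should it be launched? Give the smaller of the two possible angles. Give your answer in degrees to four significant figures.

24.78°

Level-ground range R = v₀² sin(2θ)/g ⇒ sin(2θ) = gR/v₀² = 9.81 × 684 / 93.9² = 0.7610.
2θ = 49.55° or 180° − 49.55° = 130.4°, so θ = 24.78° or 65.22°.
The smaller angle is 24.78°.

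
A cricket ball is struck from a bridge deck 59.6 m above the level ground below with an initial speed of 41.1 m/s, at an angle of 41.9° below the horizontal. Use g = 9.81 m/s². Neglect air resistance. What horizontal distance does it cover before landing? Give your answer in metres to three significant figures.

Components: vₓ = 41.10 cos 41.9° = 30.59 m/s, v_y0 = −27.45 m/s (downward).
With up positive and y = 0 at the ground: y(t) = 59.6 + (−27.45) t − 4.905 t². Setting y = 0 and taking the positive root: t = [−27.45 + √(27.45² + 2·9.81·59.6)] / 9.81 = (−27.45 + 43.85) / 9.81 = 1.672 s.
Horizontal distance: R = vₓ t = 30.59 × 1.672 = 51.14 m.

51.1 m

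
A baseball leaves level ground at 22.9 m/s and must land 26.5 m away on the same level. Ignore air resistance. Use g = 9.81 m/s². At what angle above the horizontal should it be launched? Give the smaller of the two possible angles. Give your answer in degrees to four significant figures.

R = v₀² sin 2θ / g gives sin 2θ = gR/v₀² = 9.81·26.5/22.9² = 0.4957.
2θ = 29.72° or 180° − 29.72° = 150.3°, so θ = 14.86° or 75.14°.
The smaller angle is 14.86°.

14.86°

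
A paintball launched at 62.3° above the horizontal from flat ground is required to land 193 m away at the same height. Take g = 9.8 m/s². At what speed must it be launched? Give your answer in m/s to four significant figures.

Level-ground range: R = v₀² sin(2θ)/g, so v₀ = √(gR / sin 2θ).
v₀ = √(9.80 × 193 / sin 124.6°) = √(1891 / 0.8231) = √2297.8 = 47.94 m/s.

47.94 m/s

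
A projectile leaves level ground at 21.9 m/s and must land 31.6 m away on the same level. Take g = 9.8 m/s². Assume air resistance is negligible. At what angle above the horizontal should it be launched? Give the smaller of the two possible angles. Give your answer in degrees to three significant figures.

20.1°

R = v₀² sin 2θ / g gives sin 2θ = gR/v₀² = 9.80·31.6/21.9² = 0.6457.
2θ = 40.22° or 180° − 40.22° = 139.8°, so θ = 20.11° or 69.89°.
The smaller angle is 20.11°.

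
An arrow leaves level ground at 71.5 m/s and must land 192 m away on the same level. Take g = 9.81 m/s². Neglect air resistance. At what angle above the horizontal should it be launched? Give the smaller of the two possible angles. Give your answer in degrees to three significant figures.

10.8°

From R = (v₀²/g) sin 2θ: sin 2θ = 9.81 × 192 / 5112.2 = 0.3684.
2θ = 21.62° or 180° − 21.62° = 158.4°, so θ = 10.81° or 79.19°.
The smaller angle is 10.81°.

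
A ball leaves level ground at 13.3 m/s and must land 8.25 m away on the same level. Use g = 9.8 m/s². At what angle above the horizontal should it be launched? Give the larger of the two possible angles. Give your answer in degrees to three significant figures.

From R = (v₀²/g) sin 2θ: sin 2θ = 9.80 × 8.25 / 176.89 = 0.4571.
2θ = 27.20° or 180° − 27.20° = 152.8°, so θ = 13.60° or 76.40°.
The larger angle is 76.40°.

76.4°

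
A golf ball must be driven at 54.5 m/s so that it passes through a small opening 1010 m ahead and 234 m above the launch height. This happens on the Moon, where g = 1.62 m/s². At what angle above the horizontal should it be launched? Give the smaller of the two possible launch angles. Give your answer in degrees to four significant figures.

Trajectory: y = x tanθ − g x² (1 + tan²θ)/(2v₀²). With x = 1010, y = 234, v₀ = 54.5, g = 1.62:
278.2 tan²θ − 1010 tanθ + (512.2) = 0.
tanθ = [1010 ± √(1010² − 4 × 278.2 × (512.2))] / (2 × 278.2) = (1010 ± 670.9) / 556.4, giving tanθ = 0.6094 or 3.021.
θ = 31.36° or 71.69°; the smaller is 31.36°.

31.36°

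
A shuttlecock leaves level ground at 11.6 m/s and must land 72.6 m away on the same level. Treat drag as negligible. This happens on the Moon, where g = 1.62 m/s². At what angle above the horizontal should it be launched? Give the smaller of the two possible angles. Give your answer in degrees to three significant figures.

Level-ground range R = v₀² sin(2θ)/g ⇒ sin(2θ) = gR/v₀² = 1.62 × 72.6 / 11.6² = 0.8740.
2θ = 60.93° or 180° − 60.93° = 119.1°, so θ = 30.47° or 59.53°.
The smaller angle is 30.47°.

30.5°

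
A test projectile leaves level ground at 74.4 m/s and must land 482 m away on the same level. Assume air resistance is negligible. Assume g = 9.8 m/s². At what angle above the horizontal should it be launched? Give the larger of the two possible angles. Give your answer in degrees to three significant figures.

60.7°

Level-ground range R = v₀² sin(2θ)/g ⇒ sin(2θ) = gR/v₀² = 9.80 × 482 / 74.4² = 0.8534.
2θ = 58.58° or 180° − 58.58° = 121.4°, so θ = 29.29° or 60.71°.
The larger angle is 60.71°.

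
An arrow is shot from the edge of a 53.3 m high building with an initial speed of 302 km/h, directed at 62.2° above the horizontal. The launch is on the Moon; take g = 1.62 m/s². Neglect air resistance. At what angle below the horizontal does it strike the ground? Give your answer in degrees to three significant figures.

Convert: 302 km/h = 302/3.6 = 83.89 m/s.
Resolve: vₓ = 83.89 cos 62.2° = 39.12 m/s and v_y0 = 83.89 sin 62.2° = 74.21 m/s.
The projectile lands when y = 53.3 + (74.21) t − ½·1.62·t² = 0. Positive root: t = (74.21 + √(74.21² + 2·1.62·53.3)) / 1.62 = (74.21 + 75.36) / 1.62 = 92.33 s.
At impact: v_y = v_y0 − g t = −75.36 m/s; vₓ = 39.12 m/s.
Angle below horizontal: arctan(|v_y|/vₓ) = arctan(75.36/39.12) = 62.56°.

62.6°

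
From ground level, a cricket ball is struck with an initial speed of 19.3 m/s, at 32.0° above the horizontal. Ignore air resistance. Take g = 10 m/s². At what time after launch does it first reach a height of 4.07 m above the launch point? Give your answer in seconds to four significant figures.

0.5411 s

Components: vₓ = 19.30 cos 32.0° = 16.37 m/s, v_y0 = 19.30 sin 32.0° = 10.23 m/s.
Height y(t) = 10.23 t − 5.000 t² = 4.07 gives 5.000 t² − 10.23 t + 4.07 = 0.
t = [10.23 ± √(10.23² − 2·10.0·4.07)] / 10.0 = (10.23 ± 4.817) / 10.0, so t = 0.5411 s or t = 1.504 s.
The first (ascending) time is 0.5411 s.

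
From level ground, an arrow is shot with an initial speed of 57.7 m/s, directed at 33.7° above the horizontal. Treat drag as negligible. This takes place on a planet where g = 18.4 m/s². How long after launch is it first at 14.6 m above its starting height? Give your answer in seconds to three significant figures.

Components: vₓ = 57.70 cos 33.7° = 48.00 m/s, v_y0 = 57.70 sin 33.7° = 32.01 m/s.
Height y(t) = 32.01 t − 9.200 t² = 14.6 gives 9.200 t² − 32.01 t + 14.6 = 0.
t = [32.01 ± √(32.01² − 2·18.4·14.6)] / 18.4 = (32.01 ± 22.08) / 18.4, so t = 0.5398 s or t = 2.940 s.
The first (ascending) time is 0.5398 s.

0.540 s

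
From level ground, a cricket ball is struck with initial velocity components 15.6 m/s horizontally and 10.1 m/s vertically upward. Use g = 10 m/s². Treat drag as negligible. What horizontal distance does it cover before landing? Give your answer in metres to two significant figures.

Flight time T = 2 v_y0 / g = 2.020 s.
Horizontal distance R = vₓ T = 15.60 × 2.020 = 31.51 m.

32 m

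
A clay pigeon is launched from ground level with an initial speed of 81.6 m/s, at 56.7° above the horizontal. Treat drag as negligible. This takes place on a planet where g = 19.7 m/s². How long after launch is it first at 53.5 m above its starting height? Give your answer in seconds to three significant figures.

0.902 s

Components: vₓ = 81.60 cos 56.7° = 44.80 m/s, v_y0 = 81.60 sin 56.7° = 68.20 m/s.
Set y = v_y0 t − ½ g t² = 53.5: 9.850 t² − 68.20 t + 53.5 = 0.
Quadratic formula: t = (68.20 ± √2543.6) / 19.7 = (68.20 ± 50.43) / 19.7 → t = 0.9019 s or 6.022 s.
The first (ascending) time is 0.9019 s.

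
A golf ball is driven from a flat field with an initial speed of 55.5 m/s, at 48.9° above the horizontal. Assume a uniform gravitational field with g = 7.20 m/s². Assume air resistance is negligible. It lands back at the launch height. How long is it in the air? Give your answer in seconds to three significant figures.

vₓ = 55.50 cos 48.9° = 36.48 m/s; v_y0 = 55.50 sin 48.9° = 41.82 m/s.
It returns to y = 0 when t = 2 v_y0 / g = 2(41.82)/7.20 = 11.62 s.

11.6 s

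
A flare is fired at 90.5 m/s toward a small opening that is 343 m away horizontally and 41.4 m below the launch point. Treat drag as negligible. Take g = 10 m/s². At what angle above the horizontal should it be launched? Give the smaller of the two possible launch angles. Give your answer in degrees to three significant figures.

5.17°

Trajectory: y = x tanθ − g x² (1 + tan²θ)/(2v₀²). With x = 343, y = −41.4, v₀ = 90.5, g = 10.0:
71.82 tan²θ − 343 tanθ + (30.42) = 0.
tanθ = [343 ± √(343² − 4 × 71.82 × (30.42))] / (2 × 71.82) = (343 ± 330.0) / 143.6, giving tanθ = 0.09041 or 4.685.
θ = 5.166° or 77.95°; the smaller is 5.166°.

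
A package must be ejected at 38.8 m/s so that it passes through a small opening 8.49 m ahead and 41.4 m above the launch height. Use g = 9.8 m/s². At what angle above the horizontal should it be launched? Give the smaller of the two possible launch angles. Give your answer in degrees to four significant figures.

80.30°

Trajectory: y = x tanθ − g x² (1 + tan²θ)/(2v₀²). With x = 8.49, y = 41.4, v₀ = 38.8, g = 9.80:
0.2346 tan²θ − 8.49 tanθ + (41.63) = 0.
tanθ = [8.49 ± √(8.49² − 4 × 0.2346 × (41.63))] / (2 × 0.2346) = (8.49 ± 5.745) / 0.4692, giving tanθ = 5.849 or 30.34.
θ = 80.30° or 88.11°; the smaller is 80.30°.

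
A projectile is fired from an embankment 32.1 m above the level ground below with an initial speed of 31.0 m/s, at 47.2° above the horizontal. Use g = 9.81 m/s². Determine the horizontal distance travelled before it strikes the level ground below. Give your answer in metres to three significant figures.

122 m

vₓ = 31.00 cos 47.2° = 21.06 m/s; v_y0 = 31.00 sin 47.2° = 22.75 m/s.
The projectile lands when y = 32.1 + (22.75) t − ½·9.81·t² = 0. Positive root: t = (22.75 + √(22.75² + 2·9.81·32.1)) / 9.81 = (22.75 + 33.87) / 9.81 = 5.771 s.
Horizontal distance: R = vₓ t = 21.06 × 5.771 = 121.6 m.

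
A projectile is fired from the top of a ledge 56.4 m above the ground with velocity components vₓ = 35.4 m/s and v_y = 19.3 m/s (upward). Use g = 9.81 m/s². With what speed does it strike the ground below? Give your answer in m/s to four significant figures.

52.27 m/s

Vertical motion (up positive, ground at y = 0): 4.905 t² − (19.30) t − 56.4 = 0, so t = (19.30 + √(19.30² + 2·9.81·56.4)) / 9.81 = (19.30 + 38.46) / 9.81 = 5.888 s.
Vertical velocity at impact: v_y = v_y0 − g t = 19.30 − 9.81 × 5.888 = −38.46 m/s.
Speed: |v| = √(vₓ² + v_y²) = √(35.40² + 38.46²) = 52.27 m/s.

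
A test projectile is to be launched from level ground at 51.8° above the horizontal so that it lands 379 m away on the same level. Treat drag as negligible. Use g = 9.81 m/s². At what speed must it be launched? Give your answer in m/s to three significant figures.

61.8 m/s

On level ground R = v₀² sin 2θ / g ⇒ v₀ = √(gR / sin 2θ).
v₀ = √(9.81 × 379 / sin 103.6°) = √(3718 / 0.9720) = √3825.2 = 61.85 m/s.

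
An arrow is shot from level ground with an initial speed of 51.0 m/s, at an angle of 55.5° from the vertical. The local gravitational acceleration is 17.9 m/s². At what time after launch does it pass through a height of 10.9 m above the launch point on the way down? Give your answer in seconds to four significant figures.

Components: vₓ = 51.00 sin 55.5° = 42.03 m/s, v_y0 = 51.00 cos 55.5° = 28.89 m/s.
Height y(t) = 28.89 t − 8.950 t² = 10.9 gives 8.950 t² − 28.89 t + 10.9 = 0.
Quadratic formula: t = (28.89 ± √444.22) / 17.9 = (28.89 ± 21.08) / 17.9 → t = 0.4363 s or 2.791 s.
The descending-branch root is 2.791 s.

2.791 s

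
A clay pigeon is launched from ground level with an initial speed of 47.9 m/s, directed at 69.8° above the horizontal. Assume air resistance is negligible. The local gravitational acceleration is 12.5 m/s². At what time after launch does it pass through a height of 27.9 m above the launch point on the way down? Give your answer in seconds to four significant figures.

6.507 s

vₓ = 47.90 cos 69.8° = 16.54 m/s; v_y0 = 47.90 sin 69.8° = 44.95 m/s.
Require v_y0 t − ½ g t² = 27.9, i.e. 6.250 t² − 44.95 t + 27.9 = 0.
t = [44.95 ± √(44.95² − 2·12.5·27.9)] / 12.5 = (44.95 ± 36.38) / 12.5, so t = 0.6861 s or t = 6.507 s.
The descending-branch root is 6.507 s.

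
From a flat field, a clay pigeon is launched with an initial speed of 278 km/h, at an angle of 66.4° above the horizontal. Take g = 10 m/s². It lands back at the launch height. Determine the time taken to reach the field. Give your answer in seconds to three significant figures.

Convert: 278 km/h = 278/3.6 = 77.22 m/s.
Resolve: vₓ = 77.22 cos 66.4° = 30.92 m/s and v_y0 = 77.22 sin 66.4° = 70.76 m/s.
It returns to y = 0 when t = 2 v_y0 / g = 2(70.76)/10.0 = 14.15 s.

14.2 s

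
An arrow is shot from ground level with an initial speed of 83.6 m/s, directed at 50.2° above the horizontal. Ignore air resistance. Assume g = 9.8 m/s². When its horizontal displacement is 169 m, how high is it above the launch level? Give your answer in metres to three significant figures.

Components: vₓ = 83.60 cos 50.2° = 53.51 m/s, v_y0 = 83.60 sin 50.2° = 64.23 m/s.
At x = 169 m, t = x/vₓ = 169/53.51 = 3.158 s.
Height: y = v_y0 t − ½ g t² = 64.23 × 3.158 − 4.900 × 3.158² = 202.8 − 48.87 = 154.0 m.

154 m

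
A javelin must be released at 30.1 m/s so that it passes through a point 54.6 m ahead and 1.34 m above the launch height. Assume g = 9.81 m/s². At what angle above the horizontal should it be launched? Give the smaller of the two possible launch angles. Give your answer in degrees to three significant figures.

19.7°

Trajectory: y = x tanθ − g x² (1 + tan²θ)/(2v₀²). With x = 54.6, y = 1.34, v₀ = 30.1, g = 9.81:
16.14 tan²θ − 54.6 tanθ + (17.48) = 0.
tanθ = [54.6 ± √(54.6² − 4 × 16.14 × (17.48))] / (2 × 16.14) = (54.6 ± 43.04) / 32.28, giving tanθ = 0.3580 or 3.025.
θ = 19.70° or 71.71°; the smaller is 19.70°.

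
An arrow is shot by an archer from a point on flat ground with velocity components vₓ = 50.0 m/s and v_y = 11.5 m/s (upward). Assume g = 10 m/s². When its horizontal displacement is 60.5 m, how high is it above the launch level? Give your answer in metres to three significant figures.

6.59 m

x = vₓ t ⇒ t = 60.5/50.00 = 1.210 s.
Height: y = v_y0 t − ½ g t² = 11.50 × 1.210 − 5.000 × 1.210² = 13.92 − 7.320 = 6.594 m.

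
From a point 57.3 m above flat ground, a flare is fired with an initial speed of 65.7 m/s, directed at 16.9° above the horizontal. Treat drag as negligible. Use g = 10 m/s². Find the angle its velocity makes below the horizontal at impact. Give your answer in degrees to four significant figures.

Resolve: vₓ = 65.70 cos 16.9° = 62.86 m/s and v_y0 = 65.70 sin 16.9° = 19.10 m/s.
With up positive and y = 0 at the ground: y(t) = 57.3 + (19.10) t − 5.000 t². Setting y = 0 and taking the positive root: t = [19.10 + √(19.10² + 2·10.0·57.3)] / 10.0 = (19.10 + 38.87) / 10.0 = 5.797 s.
At impact: v_y = v_y0 − g t = −38.87 m/s; vₓ = 62.86 m/s.
Angle below horizontal: arctan(|v_y|/vₓ) = arctan(38.87/62.86) = 31.73°.

31.73°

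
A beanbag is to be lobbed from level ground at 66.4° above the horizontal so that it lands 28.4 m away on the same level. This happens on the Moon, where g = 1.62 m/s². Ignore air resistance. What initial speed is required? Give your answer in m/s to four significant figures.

7.919 m/s

Level-ground range: R = v₀² sin(2θ)/g, so v₀ = √(gR / sin 2θ).
v₀ = √(1.62 × 28.4 / sin 132.8°) = √(46.01 / 0.7337) = √62.704 = 7.919 m/s.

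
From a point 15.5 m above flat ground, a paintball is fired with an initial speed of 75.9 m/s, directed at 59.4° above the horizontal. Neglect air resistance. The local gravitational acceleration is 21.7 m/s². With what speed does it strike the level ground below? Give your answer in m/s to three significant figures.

80.2 m/s

Components: vₓ = 75.90 cos 59.4° = 38.64 m/s, v_y0 = 75.90 sin 59.4° = 65.33 m/s.
With up positive and y = 0 at the ground: y(t) = 15.5 + (65.33) t − 10.85 t². Setting y = 0 and taking the positive root: t = [65.33 + √(65.33² + 2·21.7·15.5)] / 21.7 = (65.33 + 70.29) / 21.7 = 6.250 s.
Vertical velocity at impact: v_y = v_y0 − g t = 65.33 − 21.7 × 6.250 = −70.29 m/s.
Speed: |v| = √(vₓ² + v_y²) = √(38.64² + 70.29²) = 80.21 m/s.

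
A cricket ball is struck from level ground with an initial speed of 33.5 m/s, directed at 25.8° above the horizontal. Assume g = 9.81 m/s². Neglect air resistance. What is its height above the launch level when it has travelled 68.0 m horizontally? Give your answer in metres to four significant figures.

7.939 m

Resolve: vₓ = 33.50 cos 25.8° = 30.16 m/s and v_y0 = 33.50 sin 25.8° = 14.58 m/s.
x = vₓ t ⇒ t = 68.0/30.16 = 2.255 s.
Height: y = v_y0 t − ½ g t² = 14.58 × 2.255 − 4.905 × 2.255² = 32.87 − 24.93 = 7.939 m.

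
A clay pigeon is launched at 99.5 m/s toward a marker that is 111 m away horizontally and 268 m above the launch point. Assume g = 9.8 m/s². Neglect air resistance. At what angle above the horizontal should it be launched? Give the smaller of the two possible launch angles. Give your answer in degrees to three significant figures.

Trajectory: y = x tanθ − g x² (1 + tan²θ)/(2v₀²). With x = 111, y = 268, v₀ = 99.5, g = 9.80:
6.098 tan²θ − 111 tanθ + (274.1) = 0.
tanθ = [111 ± √(111² − 4 × 6.098 × (274.1))] / (2 × 6.098) = (111 ± 75.07) / 12.20, giving tanθ = 2.946 or 15.26.
θ = 71.25° or 86.25°; the smaller is 71.25°.

71.3°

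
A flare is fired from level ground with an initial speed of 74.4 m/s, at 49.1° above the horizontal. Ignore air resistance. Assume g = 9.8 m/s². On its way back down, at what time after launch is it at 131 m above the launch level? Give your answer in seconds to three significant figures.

8.23 s

Resolve: vₓ = 74.40 cos 49.1° = 48.71 m/s and v_y0 = 74.40 sin 49.1° = 56.24 m/s.
Set y = v_y0 t − ½ g t² = 131: 4.900 t² − 56.24 t + 131 = 0.
t = [56.24 ± √(56.24² − 2·9.80·131)] / 9.80 = (56.24 ± 24.39) / 9.80, so t = 3.250 s or t = 8.227 s.
The descending-branch root is 8.227 s.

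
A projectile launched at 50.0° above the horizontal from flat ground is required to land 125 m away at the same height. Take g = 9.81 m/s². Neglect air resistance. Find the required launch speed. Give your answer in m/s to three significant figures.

Level-ground range: R = v₀² sin(2θ)/g, so v₀ = √(gR / sin 2θ).
v₀ = √(9.81 × 125 / sin 100.0°) = √(1226 / 0.9848) = √1245.2 = 35.29 m/s.

35.3 m/s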